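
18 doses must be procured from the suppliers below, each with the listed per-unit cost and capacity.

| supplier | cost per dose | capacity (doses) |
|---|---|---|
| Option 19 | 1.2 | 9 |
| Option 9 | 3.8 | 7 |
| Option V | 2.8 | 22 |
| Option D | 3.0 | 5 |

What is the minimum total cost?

Cheapest first:
Option 19 (1.2): use full 9 — 9 doses to go.
Option V at 2.8: take 9 of its 22 — requirement met.
Option D, Option 9: unused.
Cost = 9×1.2 + 9×2.8 = 36.

36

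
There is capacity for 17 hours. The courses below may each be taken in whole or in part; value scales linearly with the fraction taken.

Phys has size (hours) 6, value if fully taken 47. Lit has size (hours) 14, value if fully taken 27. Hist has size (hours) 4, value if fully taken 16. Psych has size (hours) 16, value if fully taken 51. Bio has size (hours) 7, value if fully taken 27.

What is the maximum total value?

Sort by value density: Phys 47/6≈7.83, Hist 16/4≈4, Bio 27/7≈3.86, Psych 51/16≈3.19, Lit 27/14≈1.93.
All 6 hours of Phys fit (value 47) — 11 remain.
All 4 hours of Hist fit (value 16) — 7 remain.
Bio: take in full, 7 hours for value 27 — 0 left.
Total value = 90.

90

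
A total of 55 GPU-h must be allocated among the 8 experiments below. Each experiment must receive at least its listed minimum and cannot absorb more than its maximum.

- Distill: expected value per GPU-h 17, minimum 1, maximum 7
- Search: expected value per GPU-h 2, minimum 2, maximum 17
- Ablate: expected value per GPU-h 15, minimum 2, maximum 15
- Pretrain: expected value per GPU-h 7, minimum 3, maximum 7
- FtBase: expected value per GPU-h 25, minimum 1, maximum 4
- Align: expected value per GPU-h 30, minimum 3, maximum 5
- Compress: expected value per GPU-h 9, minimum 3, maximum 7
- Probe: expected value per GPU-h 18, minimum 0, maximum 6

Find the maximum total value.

Meeting every minimum uses 1+2+2+3+1+3+3+0 = 15 GPU-h, leaving 40.
Order the experiments by expected value per GPU-h: Align 30 > FtBase 25 > Probe 18 > Distill 17 > Ablate 15 > Compress 9 > Pretrain 7 > Search 2.
Align: +2 to 5 (cap) ; 38 left.
Give FtBase 3 more to hit its cap of 4 ; 35 left.
Probe takes 6 more to reach its cap of 6 ; 29 left.
Give Distill 6 more to hit its cap of 7 ; 23 left.
Ablate takes 13 more to reach its cap of 15 ; 10 left.
Compress: +4 to 7 (cap) ; 6 left.
Pretrain takes 4 more to reach its cap of 7 ; 2 left.
Only 2 left; Search takes them to reach 4.
Total = 17×7 + 2×4 + 15×15 + 7×7 + 25×4 + 30×5 + 9×7 + 18×6 = 822.

822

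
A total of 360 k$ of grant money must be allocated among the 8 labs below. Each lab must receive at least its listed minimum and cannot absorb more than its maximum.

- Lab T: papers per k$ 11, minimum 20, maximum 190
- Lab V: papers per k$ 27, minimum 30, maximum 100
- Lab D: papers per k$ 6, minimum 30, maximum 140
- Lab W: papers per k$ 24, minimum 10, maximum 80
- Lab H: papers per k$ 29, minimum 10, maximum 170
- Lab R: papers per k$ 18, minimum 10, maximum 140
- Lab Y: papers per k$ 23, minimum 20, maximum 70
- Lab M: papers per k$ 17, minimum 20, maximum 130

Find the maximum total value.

Meeting every minimum uses 20+30+30+10+10+10+20+20 = 150 k$, leaving 210.
Rank by papers per k$: Lab H 29 > Lab V 27 > Lab W 24 > Lab Y 23 > Lab R 18 > Lab M 17 > Lab T 11 > Lab D 6.
Lab H takes 160 more to reach its cap of 170 → 50 left.
Lab V: +50 (room for 70) → 80. Pool exhausted.
Total = 11×20 + 27×80 + 6×30 + 24×10 + 29×170 + 18×10 + 23×20 + 17×20 = 8710.

8710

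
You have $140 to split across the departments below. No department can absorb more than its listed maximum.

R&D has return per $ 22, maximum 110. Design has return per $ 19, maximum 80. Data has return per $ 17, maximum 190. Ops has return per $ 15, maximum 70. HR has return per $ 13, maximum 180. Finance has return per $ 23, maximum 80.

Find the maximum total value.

Rank by return per $: Finance 23 > R&D 22 > Design 19 > Data 17 > Ops 15 > HR 13.
Finance takes 80 to reach its cap of 80 → 60 left.
R&D has room for 110 but only 60 remain, so it gets 60.
Total = 22×60 + 23×80 = 3160.

3160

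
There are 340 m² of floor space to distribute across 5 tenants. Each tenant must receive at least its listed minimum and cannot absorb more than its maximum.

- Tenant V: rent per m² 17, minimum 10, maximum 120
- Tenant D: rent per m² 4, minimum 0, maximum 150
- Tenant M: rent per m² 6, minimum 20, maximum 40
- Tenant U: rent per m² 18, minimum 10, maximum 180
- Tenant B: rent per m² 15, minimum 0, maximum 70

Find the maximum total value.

5700

Meeting every minimum uses 10+0+20+10+0 = 40 m², leaving 300.
Order the tenants by rent per m²: Tenant U 18 > Tenant V 17 > Tenant B 15 > Tenant M 6 > Tenant D 4.
Give Tenant U 170 more to hit its cap of 180 → 130 left.
Tenant V takes 110 more to reach its cap of 120 → 20 left.
Tenant B has room for 70 more but only 20 remain, so it gets 20.
Total = 17×120 + 6×20 + 18×180 + 15×20 = 5700.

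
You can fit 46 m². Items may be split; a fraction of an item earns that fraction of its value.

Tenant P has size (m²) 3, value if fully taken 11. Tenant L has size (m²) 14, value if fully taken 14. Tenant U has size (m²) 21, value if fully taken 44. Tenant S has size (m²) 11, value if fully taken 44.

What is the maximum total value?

110

Rank by value-to-size ratio: Tenant S 44/11≈4, Tenant P 11/3≈3.67, Tenant U 44/21≈2.1, Tenant L 14/14≈1.
Take all of Tenant S (11 m², value 44) ; 35 m² left.
Take all of Tenant P (3 m², value 11) ; 32 m² left.
Tenant U: take in full, 21 m² for value 44 ; 11 left.
11 m² left: a 11/14 share of Tenant L gives 14×11/14 = 11.
Total value = 110.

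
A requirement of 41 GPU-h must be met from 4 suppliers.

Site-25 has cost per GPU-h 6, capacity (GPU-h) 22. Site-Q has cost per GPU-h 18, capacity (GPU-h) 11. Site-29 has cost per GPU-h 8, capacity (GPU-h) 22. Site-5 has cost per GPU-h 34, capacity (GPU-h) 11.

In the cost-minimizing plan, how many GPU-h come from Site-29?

Cheapest first:
Take 22 from Site-25 at 6 — need 19 more.
Site-29 at 8: take 19 of its 22 — requirement met.
Site-Q, Site-5: unused.

19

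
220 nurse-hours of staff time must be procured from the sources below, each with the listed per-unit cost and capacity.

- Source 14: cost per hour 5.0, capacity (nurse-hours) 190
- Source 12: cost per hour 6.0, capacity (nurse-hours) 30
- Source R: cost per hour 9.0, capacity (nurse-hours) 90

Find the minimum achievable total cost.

Cheapest first:
Source 14 (5.0): use full 190 — 30 nurse-hours to go.
Take 30 from Source 12 at 6.0 — need 0 more.
Source R: unused.
Cost = 190×5.0 + 30×6.0 = 1130.

1130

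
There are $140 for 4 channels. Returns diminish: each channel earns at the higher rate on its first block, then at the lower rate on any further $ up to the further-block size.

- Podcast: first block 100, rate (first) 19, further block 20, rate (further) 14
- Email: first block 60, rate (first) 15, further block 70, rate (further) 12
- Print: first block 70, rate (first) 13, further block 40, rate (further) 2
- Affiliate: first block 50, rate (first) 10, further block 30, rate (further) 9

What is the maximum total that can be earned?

Order all 8 blocks by rate: Podcast/first 19 > Email/first 15 > Podcast/second 14 > Print/first 13 > Email/second 12 > Affiliate/first 10 > Affiliate/second 9 > Print/second 2.
Fill Podcast first block (100 at 19) — 40 left.
Email/first: +40 of 60 at 15; pool empty.
Total = 19×100 + 15×40 = 2500.

2500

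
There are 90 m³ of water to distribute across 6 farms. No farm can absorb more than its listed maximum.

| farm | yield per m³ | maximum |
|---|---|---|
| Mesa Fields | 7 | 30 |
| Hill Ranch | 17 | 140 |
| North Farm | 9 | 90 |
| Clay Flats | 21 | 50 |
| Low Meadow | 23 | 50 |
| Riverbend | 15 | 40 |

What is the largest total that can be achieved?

1990

Rank by yield per m³: Low Meadow 23 > Clay Flats 21 > Hill Ranch 17 > Riverbend 15 > North Farm 9 > Mesa Fields 7.
Give Low Meadow 50 to hit its cap of 50 → 40 left.
Clay Flats: +40 (room for 50) → 40. Pool exhausted.
Total = 21×40 + 23×50 = 1990.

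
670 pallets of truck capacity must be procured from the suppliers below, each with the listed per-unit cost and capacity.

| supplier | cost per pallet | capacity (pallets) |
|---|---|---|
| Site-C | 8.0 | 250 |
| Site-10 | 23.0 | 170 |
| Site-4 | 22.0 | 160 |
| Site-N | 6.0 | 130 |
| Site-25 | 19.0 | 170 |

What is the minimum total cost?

Cheapest first:
Site-N (6.0): use full 130 — 540 pallets to go.
Site-C at 8.0: take all 250 pallets — 290 still needed.
Take 170 from Site-25 at 19.0 — need 120 more.
Take 120 from Site-4 at 22.0 to finish.
Site-10: unused.
Cost = 130×6.0 + 250×8.0 + 170×19.0 + 120×22.0 = 8650.

8650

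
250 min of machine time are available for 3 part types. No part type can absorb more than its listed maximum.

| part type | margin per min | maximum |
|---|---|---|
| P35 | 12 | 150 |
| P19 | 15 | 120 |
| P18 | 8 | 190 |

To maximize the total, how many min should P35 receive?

130

Order the part types by margin per min: P19 15 > P35 12 > P18 8.
P19 takes 120 to reach its cap of 120 → 130 left.
Only 130 left; P35 takes them to reach 130.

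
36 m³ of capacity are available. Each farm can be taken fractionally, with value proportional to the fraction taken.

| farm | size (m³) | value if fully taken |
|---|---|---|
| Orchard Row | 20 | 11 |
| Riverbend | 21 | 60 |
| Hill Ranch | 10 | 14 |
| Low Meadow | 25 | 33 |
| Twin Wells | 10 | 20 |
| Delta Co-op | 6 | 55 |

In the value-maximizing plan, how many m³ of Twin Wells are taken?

Best value per unit of size first: Delta Co-op 55/6≈9.17, Riverbend 60/21≈2.86, Twin Wells 20/10≈2, Hill Ranch 14/10≈1.4, Low Meadow 33/25≈1.32, Orchard Row 11/20≈0.55.
All 6 m³ of Delta Co-op fit (value 55) — 30 remain.
Take all of Riverbend (21 m³, value 60) — 9 m³ left.
Fill the last 9 m³ with part of Twin Wells: 9/10 of it earns 18.

9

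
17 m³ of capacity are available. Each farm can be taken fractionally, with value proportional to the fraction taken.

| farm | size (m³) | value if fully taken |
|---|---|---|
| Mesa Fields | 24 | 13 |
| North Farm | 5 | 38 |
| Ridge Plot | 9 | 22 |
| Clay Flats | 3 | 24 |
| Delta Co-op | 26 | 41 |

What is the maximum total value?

Best value per unit of size first: Clay Flats 24/3≈8, North Farm 38/5≈7.6, Ridge Plot 22/9≈2.44, Delta Co-op 41/26≈1.58, Mesa Fields 13/24≈0.542.
Clay Flats: take in full, 3 m³ for value 24 → 14 left.
Take all of North Farm (5 m³, value 38) → 9 m³ left.
All 9 m³ of Ridge Plot fit (value 22) → 0 remain.
Total value = 84.

84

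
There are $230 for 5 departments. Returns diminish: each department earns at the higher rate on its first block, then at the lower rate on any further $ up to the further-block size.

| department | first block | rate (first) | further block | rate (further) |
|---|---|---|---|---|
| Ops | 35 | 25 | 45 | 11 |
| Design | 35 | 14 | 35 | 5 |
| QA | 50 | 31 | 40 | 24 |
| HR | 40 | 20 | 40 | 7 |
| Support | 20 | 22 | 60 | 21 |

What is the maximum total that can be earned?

Order all 10 blocks by rate: QA/first 31 > Ops/first 25 > QA/second 24 > Support/first 22 > Support/second 21 > HR/first 20 > Design/first 14 > Ops/second 11 > HR/second 7 > Design/second 5.
Fill QA first block (50 at 31) → 180 left.
Ops/first (25): +35 → 145 left.
QA/second (24): +40 → 105 left.
Fill Support first block (20 at 22) → 85 left.
Support second at 21: fill all 60 → 25 left.
HR/first: +25 of 40 at 20; pool empty.
Total = 31×50 + 25×35 + 24×40 + 22×20 + 21×60 + 20×25 = 5585.

5585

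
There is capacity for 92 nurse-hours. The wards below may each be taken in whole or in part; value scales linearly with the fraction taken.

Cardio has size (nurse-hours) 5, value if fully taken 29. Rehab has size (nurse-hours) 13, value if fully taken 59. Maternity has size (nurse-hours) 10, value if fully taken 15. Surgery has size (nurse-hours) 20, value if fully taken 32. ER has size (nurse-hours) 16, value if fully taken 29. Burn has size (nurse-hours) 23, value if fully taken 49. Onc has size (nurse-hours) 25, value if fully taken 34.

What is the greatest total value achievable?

219.8

Rank by value-to-size ratio: Cardio 29/5≈5.8, Rehab 59/13≈4.54, Burn 49/23≈2.13, ER 29/16≈1.81, Surgery 32/20≈1.6, Maternity 15/10≈1.5, Onc 34/25≈1.36.
Take all of Cardio (5 nurse-hours, value 29) → 87 nurse-hours left.
Rehab: take in full, 13 nurse-hours for value 59 → 74 left.
All 23 nurse-hours of Burn fit (value 49) → 51 remain.
All 16 nurse-hours of ER fit (value 29) → 35 remain.
All 20 nurse-hours of Surgery fit (value 32) → 15 remain.
All 10 nurse-hours of Maternity fit (value 15) → 5 remain.
Only 5 nurse-hours remain; take 5/25 of Onc for value 34×5/25 = 6.8.
Total value = 219.8.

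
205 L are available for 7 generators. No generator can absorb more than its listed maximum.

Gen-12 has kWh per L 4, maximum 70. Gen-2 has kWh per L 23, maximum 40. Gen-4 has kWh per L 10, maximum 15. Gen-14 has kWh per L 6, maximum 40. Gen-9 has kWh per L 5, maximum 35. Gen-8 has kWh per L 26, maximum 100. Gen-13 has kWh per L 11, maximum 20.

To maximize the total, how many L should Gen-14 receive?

30

Order the generators by kWh per L: Gen-8 26 > Gen-2 23 > Gen-13 11 > Gen-4 10 > Gen-14 6 > Gen-9 5 > Gen-12 4.
Give Gen-8 100 to hit its cap of 100 — 105 left.
Gen-2: +40 to 40 (cap) — 65 left.
Gen-13: +20 to 20 (cap) — 45 left.
Give Gen-4 15 to hit its cap of 15 — 30 left.
Gen-14: +30 (room for 40) → 30. Pool exhausted.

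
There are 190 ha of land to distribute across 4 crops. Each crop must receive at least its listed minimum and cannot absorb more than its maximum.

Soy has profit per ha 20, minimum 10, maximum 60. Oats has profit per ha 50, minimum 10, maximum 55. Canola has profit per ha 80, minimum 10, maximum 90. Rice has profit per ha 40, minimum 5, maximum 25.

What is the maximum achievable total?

Meeting every minimum uses 10+10+10+5 = 35 ha, leaving 155.
Rank by profit per ha: Canola 80 > Oats 50 > Rice 40 > Soy 20.
Canola takes 80 more to reach its cap of 90 ; 75 left.
Oats takes 45 more to reach its cap of 55 ; 30 left.
Give Rice 20 more to hit its cap of 25 ; 10 left.
Only 10 left; Soy takes them to reach 20.
Total = 20×20 + 50×55 + 80×90 + 40×25 = 11350.

11350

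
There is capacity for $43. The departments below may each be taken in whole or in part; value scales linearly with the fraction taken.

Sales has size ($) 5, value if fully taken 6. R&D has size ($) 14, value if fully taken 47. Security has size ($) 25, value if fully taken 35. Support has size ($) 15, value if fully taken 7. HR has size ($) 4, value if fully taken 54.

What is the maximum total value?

Sort by value density: HR 54/4≈13.5, R&D 47/14≈3.36, Security 35/25≈1.4, Sales 6/5≈1.2, Support 7/15≈0.467.
Take all of HR (4 $, value 54) → 39 $ left.
Take all of R&D (14 $, value 47) → 25 $ left.
Take all of Security (25 $, value 35) → 0 $ left.
Total value = 136.

136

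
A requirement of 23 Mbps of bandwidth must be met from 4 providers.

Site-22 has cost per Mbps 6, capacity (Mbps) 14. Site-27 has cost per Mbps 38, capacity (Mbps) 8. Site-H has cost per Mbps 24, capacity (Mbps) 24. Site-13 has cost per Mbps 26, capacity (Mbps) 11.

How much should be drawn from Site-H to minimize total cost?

9

Fill from the cheapest provider first.
Take 14 from Site-22 at 6 → need 9 more.
Site-H at 24: take 9 of its 24 → requirement met.
Site-13, Site-27: unused.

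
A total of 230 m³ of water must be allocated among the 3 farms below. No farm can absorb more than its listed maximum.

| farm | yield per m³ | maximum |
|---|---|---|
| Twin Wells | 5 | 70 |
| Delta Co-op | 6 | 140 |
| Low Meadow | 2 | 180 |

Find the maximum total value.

1230

Order the farms by yield per m³: Delta Co-op 6 > Twin Wells 5 > Low Meadow 2.
Give Delta Co-op 140 to hit its cap of 140 — 90 left.
Twin Wells: +70 to 70 (cap) — 20 left.
Low Meadow: +20 (room for 180) → 20. Pool exhausted.
Total = 5×70 + 6×140 + 2×20 = 1230.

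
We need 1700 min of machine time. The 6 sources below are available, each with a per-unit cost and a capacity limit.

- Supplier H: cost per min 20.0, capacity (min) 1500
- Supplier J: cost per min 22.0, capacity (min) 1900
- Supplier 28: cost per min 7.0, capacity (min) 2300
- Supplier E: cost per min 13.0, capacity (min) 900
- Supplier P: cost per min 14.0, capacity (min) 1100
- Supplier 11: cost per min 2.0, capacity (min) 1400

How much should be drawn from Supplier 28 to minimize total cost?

300

Use sources in increasing cost order.
Supplier 11 at 2.0: take all 1400 min → 300 still needed.
Supplier 28 at 7.0: take 300 of its 2300 → requirement met.
Supplier E, Supplier P, Supplier H, Supplier J: unused.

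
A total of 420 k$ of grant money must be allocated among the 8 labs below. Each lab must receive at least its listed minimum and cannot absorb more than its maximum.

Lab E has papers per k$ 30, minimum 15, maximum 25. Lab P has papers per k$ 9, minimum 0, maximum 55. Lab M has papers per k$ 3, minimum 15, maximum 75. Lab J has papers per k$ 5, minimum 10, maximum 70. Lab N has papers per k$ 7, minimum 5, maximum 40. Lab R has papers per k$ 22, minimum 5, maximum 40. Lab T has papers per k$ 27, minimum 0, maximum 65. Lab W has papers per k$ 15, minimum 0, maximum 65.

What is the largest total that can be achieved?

Meeting every minimum uses 15+0+15+10+5+5+0+0 = 50 k$, leaving 370.
Rank by papers per k$: Lab E 30 > Lab T 27 > Lab R 22 > Lab W 15 > Lab P 9 > Lab N 7 > Lab J 5 > Lab M 3.
Give Lab E 10 more to hit its cap of 25 ; 360 left.
Lab T: +65 to 65 (cap) ; 295 left.
Give Lab R 35 more to hit its cap of 40 ; 260 left.
Lab W: +65 to 65 (cap) ; 195 left.
Lab P: +55 to 55 (cap) ; 140 left.
Lab N: +35 to 40 (cap) ; 105 left.
Lab J takes 60 more to reach its cap of 70 ; 45 left.
Lab M has room for 60 more but only 45 remain, so it gets 60.
Total = 30×25 + 9×55 + 3×60 + 5×70 + 7×40 + 22×40 + 27×65 + 15×65 = 5665.

5665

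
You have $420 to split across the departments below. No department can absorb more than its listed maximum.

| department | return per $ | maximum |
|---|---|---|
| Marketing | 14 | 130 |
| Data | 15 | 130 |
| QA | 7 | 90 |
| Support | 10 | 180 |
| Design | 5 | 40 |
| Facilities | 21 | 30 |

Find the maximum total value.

Highest return per $ first: Facilities 21 > Data 15 > Marketing 14 > Support 10 > QA 7 > Design 5.
Facilities: +30 to 30 (cap) ; 390 left.
Give Data 130 to hit its cap of 130 ; 260 left.
Marketing: +130 to 130 (cap) ; 130 left.
Only 130 left; Support takes them to reach 130.
Total = 14×130 + 15×130 + 10×130 + 21×30 = 5700.

5700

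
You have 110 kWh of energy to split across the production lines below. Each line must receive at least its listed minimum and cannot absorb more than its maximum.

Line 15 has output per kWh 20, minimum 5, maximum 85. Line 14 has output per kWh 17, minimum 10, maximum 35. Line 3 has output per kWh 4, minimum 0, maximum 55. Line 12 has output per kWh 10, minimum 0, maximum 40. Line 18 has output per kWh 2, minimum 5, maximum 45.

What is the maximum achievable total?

2050

Meeting every minimum uses 5+10+0+0+5 = 20 kWh, leaving 90.
Rank by output per kWh: Line 15 20 > Line 14 17 > Line 12 10 > Line 3 4 > Line 18 2.
Give Line 15 80 more to hit its cap of 85 ; 10 left.
Line 14: +10 (room for 25) → 20. Pool exhausted.
Total = 20×85 + 17×20 + 2×5 = 2050.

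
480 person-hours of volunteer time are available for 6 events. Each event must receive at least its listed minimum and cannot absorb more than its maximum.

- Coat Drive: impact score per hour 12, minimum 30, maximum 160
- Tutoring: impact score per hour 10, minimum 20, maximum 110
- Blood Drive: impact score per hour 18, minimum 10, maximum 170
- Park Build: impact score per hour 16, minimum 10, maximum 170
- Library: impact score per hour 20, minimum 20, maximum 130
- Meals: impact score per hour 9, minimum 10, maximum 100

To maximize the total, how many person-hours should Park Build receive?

120

Meeting every minimum uses 30+20+10+10+20+10 = 100 person-hours, leaving 380.
Order the events by impact score per hour: Library 20 > Blood Drive 18 > Park Build 16 > Coat Drive 12 > Tutoring 10 > Meals 9.
Give Library 110 more to hit its cap of 130 → 270 left.
Blood Drive takes 160 more to reach its cap of 170 → 110 left.
Park Build: +110 (room for 160) → 120. Pool exhausted.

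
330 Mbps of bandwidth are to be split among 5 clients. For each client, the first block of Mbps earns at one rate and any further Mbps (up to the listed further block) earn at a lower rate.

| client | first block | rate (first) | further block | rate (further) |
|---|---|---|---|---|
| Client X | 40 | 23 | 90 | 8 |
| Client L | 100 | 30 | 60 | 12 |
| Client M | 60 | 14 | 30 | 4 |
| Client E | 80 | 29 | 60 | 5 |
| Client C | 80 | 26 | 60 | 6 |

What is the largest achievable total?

Treat each block as its own option and order by rate: Client L/tier1 30 > Client E/tier1 29 > Client C/tier1 26 > Client X/tier1 23 > Client M/tier1 14 > Client L/tier2 12 > Client X/tier2 8 > Client C/tier2 6 > Client E/tier2 5 > Client M/tier2 4.
Client L/tier1 (30): +100 → 230 left.
Client E/tier1 (29): +80 → 150 left.
Client C/tier1 (26): +80 → 70 left.
Client X tier1 at 23: fill all 40 → 30 left.
Client M tier1 at 14: only 30 left, fill 30.
Total = 30×100 + 29×80 + 26×80 + 23×40 + 14×30 = 8740.

8740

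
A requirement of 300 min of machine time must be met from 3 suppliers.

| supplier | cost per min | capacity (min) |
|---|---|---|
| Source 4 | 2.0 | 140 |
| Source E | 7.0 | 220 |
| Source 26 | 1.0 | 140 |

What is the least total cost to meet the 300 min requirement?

560

Fill from the cheapest supplier first.
Source 26 at 1.0: take all 140 min ; 160 still needed.
Take 140 from Source 4 at 2.0 ; need 20 more.
Take 20 from Source E at 7.0 to finish.
Cost = 140×1.0 + 140×2.0 + 20×7.0 = 560.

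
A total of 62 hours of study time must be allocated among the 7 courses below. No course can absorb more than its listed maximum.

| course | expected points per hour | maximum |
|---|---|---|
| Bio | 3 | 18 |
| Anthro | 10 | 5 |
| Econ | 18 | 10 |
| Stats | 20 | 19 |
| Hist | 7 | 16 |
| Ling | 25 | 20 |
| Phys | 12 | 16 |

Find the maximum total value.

1216

Highest expected points per hour first: Ling 25 > Stats 20 > Econ 18 > Phys 12 > Anthro 10 > Hist 7 > Bio 3.
Give Ling 20 to hit its cap of 20 — 42 left.
Stats: +19 to 19 (cap) — 23 left.
Econ takes 10 to reach its cap of 10 — 13 left.
Phys: +13 (room for 16) → 13. Pool exhausted.
Total = 18×10 + 20×19 + 25×20 + 12×13 = 1216.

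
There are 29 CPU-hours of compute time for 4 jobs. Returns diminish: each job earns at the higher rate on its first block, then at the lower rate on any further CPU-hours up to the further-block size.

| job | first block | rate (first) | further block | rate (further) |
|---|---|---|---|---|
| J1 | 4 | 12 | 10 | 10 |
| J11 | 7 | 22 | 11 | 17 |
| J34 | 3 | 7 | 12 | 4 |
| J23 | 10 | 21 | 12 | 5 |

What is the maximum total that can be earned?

563

Order all 8 blocks by rate: J11/first 22 > J23/first 21 > J11/second 17 > J1/first 12 > J1/second 10 > J34/first 7 > J23/second 5 > J34/second 4.
J11 first at 22: fill all 7 → 22 left.
J23 first at 21: fill all 10 → 12 left.
J11/second (17): +11 → 1 left.
J1/first: +1 of 4 at 12; pool empty.
Total = 22×7 + 21×10 + 17×11 + 12×1 = 563.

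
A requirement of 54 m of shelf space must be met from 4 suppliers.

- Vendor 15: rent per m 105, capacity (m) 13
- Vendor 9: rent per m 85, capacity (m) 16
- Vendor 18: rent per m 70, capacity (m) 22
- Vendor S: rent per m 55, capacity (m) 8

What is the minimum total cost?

Use suppliers in increasing cost order.
Vendor S at 55: take all 8 m → 46 still needed.
Vendor 18 (70): use full 22 → 24 m to go.
Vendor 9 at 85: take all 16 m → 8 still needed.
Vendor 15 at 105: take 8 of its 13 → requirement met.
Cost = 8×55 + 22×70 + 16×85 + 8×105 = 4180.

4180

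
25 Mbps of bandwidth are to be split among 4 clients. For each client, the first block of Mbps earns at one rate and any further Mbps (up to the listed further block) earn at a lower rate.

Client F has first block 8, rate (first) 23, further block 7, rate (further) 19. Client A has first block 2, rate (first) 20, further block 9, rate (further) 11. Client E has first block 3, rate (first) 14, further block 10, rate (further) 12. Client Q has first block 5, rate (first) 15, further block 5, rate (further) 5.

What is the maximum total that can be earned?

474

Treat each block as its own option and order by rate: Client F/first 23 > Client A/first 20 > Client F/second 19 > Client Q/first 15 > Client E/first 14 > Client E/second 12 > Client A/second 11 > Client Q/second 5.
Client F/first (23): +8 — 17 left.
Fill Client A first block (2 at 20) — 15 left.
Fill Client F second block (7 at 19) — 8 left.
Client Q first at 15: fill all 5 — 3 left.
Client E/first (14): +3 — 0 left.
Total = 23×8 + 20×2 + 19×7 + 15×5 + 14×3 = 474.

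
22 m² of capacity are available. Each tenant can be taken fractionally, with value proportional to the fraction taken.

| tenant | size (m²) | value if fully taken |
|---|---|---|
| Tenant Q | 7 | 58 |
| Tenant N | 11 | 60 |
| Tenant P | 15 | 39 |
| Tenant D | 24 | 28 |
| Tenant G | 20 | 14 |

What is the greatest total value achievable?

128.4

Rank by value-to-size ratio: Tenant Q 58/7≈8.29, Tenant N 60/11≈5.45, Tenant P 39/15≈2.6, Tenant D 28/24≈1.17, Tenant G 14/20≈0.7.
Take all of Tenant Q (7 m², value 58) — 15 m² left.
Take all of Tenant N (11 m², value 60) — 4 m² left.
4 m² left: a 4/15 share of Tenant P gives 39×4/15 = 10.4.
Total value = 128.4.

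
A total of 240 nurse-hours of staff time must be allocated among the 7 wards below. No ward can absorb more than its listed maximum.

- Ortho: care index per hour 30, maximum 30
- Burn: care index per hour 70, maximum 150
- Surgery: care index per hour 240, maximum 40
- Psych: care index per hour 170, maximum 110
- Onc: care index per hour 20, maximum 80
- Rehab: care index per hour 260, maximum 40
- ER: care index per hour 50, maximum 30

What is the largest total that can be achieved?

Rank by care index per hour: Rehab 260 > Surgery 240 > Psych 170 > Burn 70 > ER 50 > Ortho 30 > Onc 20.
Give Rehab 40 to hit its cap of 40 → 200 left.
Give Surgery 40 to hit its cap of 40 → 160 left.
Psych takes 110 to reach its cap of 110 → 50 left.
Only 50 left; Burn takes them to reach 50.
Total = 70×50 + 240×40 + 170×110 + 260×40 = 42200.

42200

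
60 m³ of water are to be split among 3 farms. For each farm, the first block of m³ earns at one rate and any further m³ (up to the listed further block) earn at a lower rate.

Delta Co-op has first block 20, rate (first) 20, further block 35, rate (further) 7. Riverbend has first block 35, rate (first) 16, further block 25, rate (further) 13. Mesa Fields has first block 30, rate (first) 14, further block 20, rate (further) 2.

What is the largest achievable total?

1030

Order all 6 blocks by rate: Delta Co-op/tier1 20 > Riverbend/tier1 16 > Mesa Fields/tier1 14 > Riverbend/tier2 13 > Delta Co-op/tier2 7 > Mesa Fields/tier2 2.
Delta Co-op/tier1 (20): +20 — 40 left.
Riverbend tier1 at 16: fill all 35 — 5 left.
Mesa Fields tier1 at 14: only 5 left, fill 5.
Total = 20×20 + 16×35 + 14×5 = 1030.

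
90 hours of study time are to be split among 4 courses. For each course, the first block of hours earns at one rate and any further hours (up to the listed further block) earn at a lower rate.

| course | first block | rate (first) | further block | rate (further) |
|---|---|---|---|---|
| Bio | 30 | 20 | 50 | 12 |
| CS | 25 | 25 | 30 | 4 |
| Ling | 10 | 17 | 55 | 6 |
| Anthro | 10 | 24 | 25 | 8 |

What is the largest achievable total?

1815

Rank every tier by rate: CS/tier1 25 > Anthro/tier1 24 > Bio/tier1 20 > Ling/tier1 17 > Bio/tier2 12 > Anthro/tier2 8 > Ling/tier2 6 > CS/tier2 4.
Fill CS tier1 block (25 at 25) → 65 left.
Anthro tier1 at 24: fill all 10 → 55 left.
Bio/tier1 (20): +30 → 25 left.
Fill Ling tier1 block (10 at 17) → 15 left.
15 remain; put them into Bio tier2 at 12.
Total = 25×25 + 24×10 + 20×30 + 17×10 + 12×15 = 1815.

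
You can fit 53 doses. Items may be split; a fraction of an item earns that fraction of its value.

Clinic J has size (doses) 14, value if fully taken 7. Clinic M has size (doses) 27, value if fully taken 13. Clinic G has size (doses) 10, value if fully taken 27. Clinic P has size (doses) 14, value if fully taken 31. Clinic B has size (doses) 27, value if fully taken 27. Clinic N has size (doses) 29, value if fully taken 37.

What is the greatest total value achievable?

Rank by value-to-size ratio: Clinic G 27/10≈2.7, Clinic P 31/14≈2.21, Clinic N 37/29≈1.28, Clinic B 27/27≈1, Clinic J 7/14≈0.5, Clinic M 13/27≈0.481.
All 10 doses of Clinic G fit (value 27) ; 43 remain.
Take all of Clinic P (14 doses, value 31) ; 29 doses left.
Take all of Clinic N (29 doses, value 37) ; 0 doses left.
Total value = 95.

95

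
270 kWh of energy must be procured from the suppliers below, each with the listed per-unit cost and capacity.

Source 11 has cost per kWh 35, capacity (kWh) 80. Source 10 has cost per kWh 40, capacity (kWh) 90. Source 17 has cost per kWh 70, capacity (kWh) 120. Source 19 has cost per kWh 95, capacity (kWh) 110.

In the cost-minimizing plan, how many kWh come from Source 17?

Use suppliers in increasing cost order.
Source 11 at 35: take all 80 kWh → 190 still needed.
Source 10 (40): use full 90 → 100 kWh to go.
Source 17 (70): take the remaining 100 → done.
Source 19: unused.

100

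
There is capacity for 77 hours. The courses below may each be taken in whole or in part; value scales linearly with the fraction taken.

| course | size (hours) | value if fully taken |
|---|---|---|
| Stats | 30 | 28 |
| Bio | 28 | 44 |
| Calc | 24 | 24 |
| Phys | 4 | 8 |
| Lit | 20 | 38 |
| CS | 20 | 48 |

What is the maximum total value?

143

Best value per unit of size first: CS 48/20≈2.4, Phys 8/4≈2, Lit 38/20≈1.9, Bio 44/28≈1.57, Calc 24/24≈1, Stats 28/30≈0.933.
All 20 hours of CS fit (value 48) ; 57 remain.
Take all of Phys (4 hours, value 8) ; 53 hours left.
Lit: take in full, 20 hours for value 38 ; 33 left.
Bio: take in full, 28 hours for value 44 ; 5 left.
Fill the last 5 hours with part of Calc: 5/24 of it earns 5.
Total value = 143.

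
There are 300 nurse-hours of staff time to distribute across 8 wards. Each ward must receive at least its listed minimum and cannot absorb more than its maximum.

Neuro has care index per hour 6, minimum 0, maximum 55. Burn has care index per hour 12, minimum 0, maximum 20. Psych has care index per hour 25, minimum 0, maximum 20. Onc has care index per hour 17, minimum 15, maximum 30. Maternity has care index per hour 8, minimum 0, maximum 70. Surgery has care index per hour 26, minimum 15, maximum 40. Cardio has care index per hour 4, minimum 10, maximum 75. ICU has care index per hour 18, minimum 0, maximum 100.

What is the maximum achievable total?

4750

Meeting every minimum uses 0+0+0+15+0+15+10+0 = 40 nurse-hours, leaving 260.
Order the wards by care index per hour: Surgery 26 > Psych 25 > ICU 18 > Onc 17 > Burn 12 > Maternity 8 > Neuro 6 > Cardio 4.
Surgery: +25 to 40 (cap) → 235 left.
Psych takes 20 more to reach its cap of 20 → 215 left.
ICU takes 100 more to reach its cap of 100 → 115 left.
Onc takes 15 more to reach its cap of 30 → 100 left.
Give Burn 20 more to hit its cap of 20 → 80 left.
Maternity: +70 to 70 (cap) → 10 left.
Neuro: +10 (room for 55) → 10. Pool exhausted.
Total = 6×10 + 12×20 + 25×20 + 17×30 + 8×70 + 26×40 + 4×10 + 18×100 = 4750.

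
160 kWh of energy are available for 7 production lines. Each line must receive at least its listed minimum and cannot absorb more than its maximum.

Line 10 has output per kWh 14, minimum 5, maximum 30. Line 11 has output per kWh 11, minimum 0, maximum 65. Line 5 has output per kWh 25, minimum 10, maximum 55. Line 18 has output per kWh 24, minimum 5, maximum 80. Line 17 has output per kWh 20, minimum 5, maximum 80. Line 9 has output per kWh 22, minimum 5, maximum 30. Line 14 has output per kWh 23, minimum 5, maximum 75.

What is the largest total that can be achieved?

Meeting every minimum uses 5+0+10+5+5+5+5 = 35 kWh, leaving 125.
Rank by output per kWh: Line 5 25 > Line 18 24 > Line 14 23 > Line 9 22 > Line 17 20 > Line 10 14 > Line 11 11.
Line 5: +45 to 55 (cap) — 80 left.
Give Line 18 75 more to hit its cap of 80 — 5 left.
Line 14: +5 (room for 70) → 10. Pool exhausted.
Total = 14×5 + 25×55 + 24×80 + 20×5 + 22×5 + 23×10 = 3805.

3805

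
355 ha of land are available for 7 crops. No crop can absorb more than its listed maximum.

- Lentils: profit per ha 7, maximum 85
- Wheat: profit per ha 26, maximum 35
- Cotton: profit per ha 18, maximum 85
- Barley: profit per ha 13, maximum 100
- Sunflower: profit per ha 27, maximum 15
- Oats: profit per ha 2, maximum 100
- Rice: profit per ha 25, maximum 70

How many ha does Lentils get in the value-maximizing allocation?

Highest profit per ha first: Sunflower 27 > Wheat 26 > Rice 25 > Cotton 18 > Barley 13 > Lentils 7 > Oats 2.
Sunflower: +15 to 15 (cap) → 340 left.
Wheat takes 35 to reach its cap of 35 → 305 left.
Give Rice 70 to hit its cap of 70 → 235 left.
Cotton: +85 to 85 (cap) → 150 left.
Barley takes 100 to reach its cap of 100 → 50 left.
Lentils has room for 85 but only 50 remain, so it gets 50.

50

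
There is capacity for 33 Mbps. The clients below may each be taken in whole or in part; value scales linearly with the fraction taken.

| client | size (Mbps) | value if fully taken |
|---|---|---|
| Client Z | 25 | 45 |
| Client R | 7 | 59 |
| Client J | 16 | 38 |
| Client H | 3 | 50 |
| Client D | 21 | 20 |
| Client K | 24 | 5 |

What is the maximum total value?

Sort by value density: Client H 50/3≈16.7, Client R 59/7≈8.43, Client J 38/16≈2.38, Client Z 45/25≈1.8, Client D 20/21≈0.952, Client K 5/24≈0.208.
Client H: take in full, 3 Mbps for value 50 — 30 left.
All 7 Mbps of Client R fit (value 59) — 23 remain.
All 16 Mbps of Client J fit (value 38) — 7 remain.
7 Mbps left: a 7/25 share of Client Z gives 45×7/25 = 12.6.
Total value = 159.6.

159.6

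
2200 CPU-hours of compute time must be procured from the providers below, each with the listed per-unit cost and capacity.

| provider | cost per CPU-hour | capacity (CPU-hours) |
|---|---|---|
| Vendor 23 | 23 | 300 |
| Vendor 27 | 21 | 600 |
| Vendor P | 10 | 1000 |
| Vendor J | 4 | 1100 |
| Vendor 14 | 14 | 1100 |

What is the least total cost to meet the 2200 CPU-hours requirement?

15800

Cheapest first:
Vendor J at 4: take all 1100 CPU-hours — 1100 still needed.
Vendor P (10): use full 1000 — 100 CPU-hours to go.
Vendor 14 (14): take the remaining 100 — done.
Vendor 27, Vendor 23: unused.
Cost = 1100×4 + 1000×10 + 100×14 = 15800.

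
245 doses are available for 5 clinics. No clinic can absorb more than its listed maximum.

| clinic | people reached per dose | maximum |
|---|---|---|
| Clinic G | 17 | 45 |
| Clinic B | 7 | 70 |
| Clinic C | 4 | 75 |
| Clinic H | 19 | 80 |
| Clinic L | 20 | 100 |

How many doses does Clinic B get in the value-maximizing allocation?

20

Order the clinics by people reached per dose: Clinic L 20 > Clinic H 19 > Clinic G 17 > Clinic B 7 > Clinic C 4.
Give Clinic L 100 to hit its cap of 100 — 145 left.
Give Clinic H 80 to hit its cap of 80 — 65 left.
Clinic G takes 45 to reach its cap of 45 — 20 left.
Only 20 left; Clinic B takes them to reach 20.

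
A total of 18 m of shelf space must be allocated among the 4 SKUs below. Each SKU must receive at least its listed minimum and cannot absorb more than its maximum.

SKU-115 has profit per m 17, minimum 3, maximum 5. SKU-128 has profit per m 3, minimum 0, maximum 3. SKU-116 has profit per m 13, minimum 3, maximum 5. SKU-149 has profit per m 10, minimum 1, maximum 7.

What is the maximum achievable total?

Meeting every minimum uses 3+0+3+1 = 7 m, leaving 11.
Order the SKUs by profit per m: SKU-115 17 > SKU-116 13 > SKU-149 10 > SKU-128 3.
Give SKU-115 2 more to hit its cap of 5 ; 9 left.
Give SKU-116 2 more to hit its cap of 5 ; 7 left.
SKU-149 takes 6 more to reach its cap of 7 ; 1 left.
SKU-128: +1 (room for 3) → 1. Pool exhausted.
Total = 17×5 + 3×1 + 13×5 + 10×7 = 223.

223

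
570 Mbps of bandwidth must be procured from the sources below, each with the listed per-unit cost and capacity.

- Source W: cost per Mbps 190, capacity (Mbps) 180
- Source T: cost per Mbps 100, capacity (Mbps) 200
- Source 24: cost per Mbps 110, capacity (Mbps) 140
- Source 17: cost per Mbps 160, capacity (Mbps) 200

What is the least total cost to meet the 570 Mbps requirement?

73100

Use sources in increasing cost order.
Take 200 from Source T at 100 — need 370 more.
Take 140 from Source 24 at 110 — need 230 more.
Source 17 (160): use full 200 — 30 Mbps to go.
Take 30 from Source W at 190 to finish.
Cost = 200×100 + 140×110 + 200×160 + 30×190 = 73100.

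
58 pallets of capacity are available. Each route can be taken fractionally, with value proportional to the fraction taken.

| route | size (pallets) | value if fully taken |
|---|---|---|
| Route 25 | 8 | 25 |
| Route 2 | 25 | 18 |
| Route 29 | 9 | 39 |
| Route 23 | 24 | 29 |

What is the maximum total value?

Best value per unit of size first: Route 29 39/9≈4.33, Route 25 25/8≈3.12, Route 23 29/24≈1.21, Route 2 18/25≈0.72.
Take all of Route 29 (9 pallets, value 39) → 49 pallets left.
All 8 pallets of Route 25 fit (value 25) → 41 remain.
Take all of Route 23 (24 pallets, value 29) → 17 pallets left.
Only 17 pallets remain; take 17/25 of Route 2 for value 18×17/25 = 12.24.
Total value = 105.24.

105.24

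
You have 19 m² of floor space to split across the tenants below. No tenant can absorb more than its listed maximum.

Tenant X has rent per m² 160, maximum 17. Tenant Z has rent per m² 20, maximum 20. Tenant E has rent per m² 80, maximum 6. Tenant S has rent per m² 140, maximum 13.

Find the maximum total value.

Rank by rent per m²: Tenant X 160 > Tenant S 140 > Tenant E 80 > Tenant Z 20.
Give Tenant X 17 to hit its cap of 17 — 2 left.
Only 2 left; Tenant S takes them to reach 2.
Total = 160×17 + 140×2 = 3000.

3000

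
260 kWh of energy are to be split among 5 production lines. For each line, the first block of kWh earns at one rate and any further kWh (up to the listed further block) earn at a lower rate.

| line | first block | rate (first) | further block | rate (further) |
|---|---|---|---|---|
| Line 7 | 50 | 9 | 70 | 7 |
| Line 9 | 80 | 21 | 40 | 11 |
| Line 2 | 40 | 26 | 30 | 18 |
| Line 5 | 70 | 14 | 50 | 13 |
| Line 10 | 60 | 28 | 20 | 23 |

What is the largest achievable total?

Treat each block as its own option and order by rate: Line 10/T1 28 > Line 2/T1 26 > Line 10/T2 23 > Line 9/T1 21 > Line 2/T2 18 > Line 5/T1 14 > Line 5/T2 13 > Line 9/T2 11 > Line 7/T1 9 > Line 7/T2 7.
Fill Line 10 T1 block (60 at 28) → 200 left.
Fill Line 2 T1 block (40 at 26) → 160 left.
Fill Line 10 T2 block (20 at 23) → 140 left.
Line 9/T1 (21): +80 → 60 left.
Line 2 T2 at 18: fill all 30 → 30 left.
30 remain; put them into Line 5 T1 at 14.
Total = 28×60 + 26×40 + 23×20 + 21×80 + 18×30 + 14×30 = 5820.

5820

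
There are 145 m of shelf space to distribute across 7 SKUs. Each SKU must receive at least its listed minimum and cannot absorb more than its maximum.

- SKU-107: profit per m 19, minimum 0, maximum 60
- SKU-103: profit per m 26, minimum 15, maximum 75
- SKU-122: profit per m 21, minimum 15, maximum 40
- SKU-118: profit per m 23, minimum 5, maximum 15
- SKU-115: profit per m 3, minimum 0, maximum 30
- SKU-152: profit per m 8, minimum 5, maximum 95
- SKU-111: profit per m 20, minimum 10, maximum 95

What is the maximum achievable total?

Meeting every minimum uses 0+15+15+5+0+5+10 = 50 m, leaving 95.
Rank by profit per m: SKU-103 26 > SKU-118 23 > SKU-122 21 > SKU-111 20 > SKU-107 19 > SKU-152 8 > SKU-115 3.
SKU-103: +60 to 75 (cap) ; 35 left.
SKU-118 takes 10 more to reach its cap of 15 ; 25 left.
Give SKU-122 25 more to hit its cap of 40 ; 0 left.
Total = 26×75 + 21×40 + 23×15 + 8×5 + 20×10 = 3375.

3375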